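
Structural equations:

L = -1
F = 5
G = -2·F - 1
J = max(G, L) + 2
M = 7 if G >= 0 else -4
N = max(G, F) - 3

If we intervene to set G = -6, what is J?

The intervention breaks the incoming arrows to G: G = -2·F - 1 no longer applies, and G = -6.
J = max(G, L) + 2  [with G=-6, L=-1]  = 1

1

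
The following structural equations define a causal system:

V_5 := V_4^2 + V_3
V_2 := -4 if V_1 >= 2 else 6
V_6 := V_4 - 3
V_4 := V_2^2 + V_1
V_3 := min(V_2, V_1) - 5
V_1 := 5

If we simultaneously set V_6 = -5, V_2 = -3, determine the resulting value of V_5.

The joint intervention fixes V_6 = -5, V_2 = -3, removing each variable's own equation.
V_3 = min(V_2, V_1) - 5  [with V_2=-3, V_1=5]  = -8
V_4 = V_2^2 + V_1  [with V_2=-3, V_1=5]  = 14
V_5 = V_4^2 + V_3  [with V_4=14, V_3=-8]  = 188

188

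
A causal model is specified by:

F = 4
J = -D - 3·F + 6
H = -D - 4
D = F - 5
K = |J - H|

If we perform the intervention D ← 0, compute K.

do(D=0) replaces the equation D = F - 5 with the constant D = 0.
J = -D - 3·F + 6  [with D=0, F=4]  = -6
H = -D - 4  [with D=0]  = -4
K = |J - H|  [with J=-6, H=-4]  = 2

2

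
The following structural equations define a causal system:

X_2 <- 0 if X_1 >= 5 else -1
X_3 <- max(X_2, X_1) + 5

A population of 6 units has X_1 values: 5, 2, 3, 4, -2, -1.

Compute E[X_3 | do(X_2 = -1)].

7

Every unit gets X_2=-1 under the intervention. X_3 values become 10, 7, 8, 9, 4, 4; E[X_3|do(X_2=-1)] = 7.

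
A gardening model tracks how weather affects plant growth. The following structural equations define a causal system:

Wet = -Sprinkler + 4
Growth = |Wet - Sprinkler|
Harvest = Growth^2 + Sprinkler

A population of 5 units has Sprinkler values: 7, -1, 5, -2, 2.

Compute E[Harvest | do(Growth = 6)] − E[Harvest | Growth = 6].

0.2

do(Growth=6) breaks Growth's dependence on Sprinkler. With Growth=6 fixed, Harvest across the units is 43, 35, 41, 34, 38, mean 38.2.
E[Harvest|Growth=6] averages over only the 2 units with Growth=6 (Sprinkler = -1, 5): Harvest = 35, 41, mean 38.
Difference = 38.2 − 38 = 0.2.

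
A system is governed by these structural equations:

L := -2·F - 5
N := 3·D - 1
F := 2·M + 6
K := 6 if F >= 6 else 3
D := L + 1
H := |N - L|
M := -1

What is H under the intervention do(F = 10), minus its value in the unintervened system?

24

Under do(F=10), the mechanism F := 2·M + 6 is discarded; F is fixed at 10.
L = -2·F - 5  [with F=10]  = -25
D = L + 1  [with L=-25]  = -24
N = 3·D - 1  [with D=-24]  = -73
H = |N - L|  [with N=-73, L=-25]  = 48
Without intervention: F = 2·M + 6  [with M=-1]  = 4; L = -2·F - 5  [with F=4]  = -13; D = L + 1  [with L=-13]  = -12; N = 3·D - 1  [with D=-12]  = -37; H = |N - L|  [with N=-37, L=-13]  = 24.
Change = 48 − 24 = 24.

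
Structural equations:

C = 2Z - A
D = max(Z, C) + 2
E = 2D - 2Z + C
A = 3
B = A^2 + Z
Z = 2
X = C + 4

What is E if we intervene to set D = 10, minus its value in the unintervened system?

Intervening sets D = 10 and removes its equation (D = max(Z, C) + 2).
C = 2Z - A  [with Z=2, A=3]  = 1
E = 2D - 2Z + C  [with D=10, Z=2, C=1]  = 17
Without intervention: C = 2Z - A  [with Z=2, A=3]  = 1; D = max(Z, C) + 2  [with Z=2, C=1]  = 4; E = 2D - 2Z + C  [with D=4, Z=2, C=1]  = 5.
Change = 17 − 5 = 12.

12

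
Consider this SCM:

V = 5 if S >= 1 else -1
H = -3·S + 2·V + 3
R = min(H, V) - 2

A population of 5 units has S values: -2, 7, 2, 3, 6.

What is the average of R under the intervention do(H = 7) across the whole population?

Under do(H=7), H's equation is replaced by H=7 for every unit. Per-unit R: -3, 3, 3, 3, 3. Mean = 1.8.

1.8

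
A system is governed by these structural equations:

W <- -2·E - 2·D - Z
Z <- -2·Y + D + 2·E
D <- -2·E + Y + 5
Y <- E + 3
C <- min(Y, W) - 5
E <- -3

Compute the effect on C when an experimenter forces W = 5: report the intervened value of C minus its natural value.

The intervention breaks the incoming arrows to W: W <- -2·E - 2·D - Z no longer applies, and W = 5.
Y = E + 3  [with E=-3]  = 0
C = min(Y, W) - 5  [with Y=0, W=5]  = -5
Without intervention: Y = E + 3  [with E=-3]  = 0; D = -2·E + Y + 5  [with E=-3, Y=0]  = 11; Z = -2·Y + D + 2·E  [with Y=0, D=11, E=-3]  = 5; W = -2·E - 2·D - Z  [with E=-3, D=11, Z=5]  = -21; C = min(Y, W) - 5  [with Y=0, W=-21]  = -26.
Change = -5 − (-26) = 21.

21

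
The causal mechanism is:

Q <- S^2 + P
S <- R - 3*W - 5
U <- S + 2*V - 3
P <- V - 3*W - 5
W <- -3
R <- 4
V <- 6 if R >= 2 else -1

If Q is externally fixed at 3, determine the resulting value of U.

Intervening sets Q = 3 and removes its equation (Q <- S^2 + P).
Since U is not a descendant of the intervened variable, it is unaffected.
S = R - 3*W - 5  [with R=4, W=-3]  = 8
V = 6 if R >= 2 else -1  [with R=4]  = 6
U = S + 2*V - 3  [with S=8, V=6]  = 17

17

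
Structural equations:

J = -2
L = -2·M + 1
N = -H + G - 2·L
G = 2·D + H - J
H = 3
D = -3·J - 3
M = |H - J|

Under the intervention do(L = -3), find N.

14

The intervention breaks the incoming arrows to L: L = -2·M + 1 no longer applies, and L = -3.
D = -3·J - 3  [with J=-2]  = 3
G = 2·D + H - J  [with D=3, H=3, J=-2]  = 11
N = -H + G - 2·L  [with H=3, G=11, L=-3]  = 14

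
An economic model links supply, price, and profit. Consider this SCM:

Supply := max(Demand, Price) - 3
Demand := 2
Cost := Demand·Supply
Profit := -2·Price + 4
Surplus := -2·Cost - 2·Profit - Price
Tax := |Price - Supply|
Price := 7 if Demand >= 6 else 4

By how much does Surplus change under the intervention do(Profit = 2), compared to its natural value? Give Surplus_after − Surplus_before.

Intervening sets Profit = 2 and removes its equation (Profit := -2·Price + 4).
Price = 7 if Demand >= 6 else 4  [with Demand=2]  = 4
Supply = max(Demand, Price) - 3  [with Demand=2, Price=4]  = 1
Cost = Demand·Supply  [with Demand=2, Supply=1]  = 2
Surplus = -2·Cost - 2·Profit - Price  [with Cost=2, Profit=2, Price=4]  = -12
Without intervention: Price = 7 if Demand >= 6 else 4  [with Demand=2]  = 4; Supply = max(Demand, Price) - 3  [with Demand=2, Price=4]  = 1; Cost = Demand·Supply  [with Demand=2, Supply=1]  = 2; Profit = -2·Price + 4  [with Price=4]  = -4; Surplus = -2·Cost - 2·Profit - Price  [with Cost=2, Profit=-4, Price=4]  = 0.
Change = -12 − 0 = -12.

-12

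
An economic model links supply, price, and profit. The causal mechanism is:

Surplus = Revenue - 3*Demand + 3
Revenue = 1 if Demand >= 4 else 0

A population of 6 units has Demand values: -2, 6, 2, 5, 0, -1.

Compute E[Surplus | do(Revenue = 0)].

Every unit gets Revenue=0 under the intervention. Surplus values become 9, -15, -3, -12, 3, 6; E[Surplus|do(Revenue=0)] = -2.

-2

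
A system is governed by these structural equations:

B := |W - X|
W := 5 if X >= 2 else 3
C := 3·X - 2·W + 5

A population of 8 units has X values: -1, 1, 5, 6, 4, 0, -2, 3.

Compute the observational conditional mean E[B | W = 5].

Conditioning on W=5 selects the 4 unit(s) with X ∈ {5, 6, 4, 3}. Their B values: 0, 1, 1, 2. Mean = 1.

1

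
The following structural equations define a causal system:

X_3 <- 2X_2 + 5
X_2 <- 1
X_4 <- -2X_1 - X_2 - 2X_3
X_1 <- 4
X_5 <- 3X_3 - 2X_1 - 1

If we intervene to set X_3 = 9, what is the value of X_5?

do(X_3=9) replaces the equation X_3 <- 2X_2 + 5 with the constant X_3 = 9.
X_5 = 3X_3 - 2X_1 - 1  [with X_3=9, X_1=4]  = 18

18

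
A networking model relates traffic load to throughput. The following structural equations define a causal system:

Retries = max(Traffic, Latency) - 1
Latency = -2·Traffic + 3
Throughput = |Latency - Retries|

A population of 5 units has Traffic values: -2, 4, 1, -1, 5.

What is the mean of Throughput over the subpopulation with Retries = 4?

6

Observing Retries=4 restricts to units where Retries's equation naturally yields 4: Traffic ∈ {-1, 5}. In that subpopulation Throughput = 1, 11, mean 6.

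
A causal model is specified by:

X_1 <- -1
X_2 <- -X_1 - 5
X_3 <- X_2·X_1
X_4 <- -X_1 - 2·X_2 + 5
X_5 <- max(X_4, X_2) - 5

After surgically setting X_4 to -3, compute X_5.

Intervening sets X_4 = -3 and removes its equation (X_4 <- -X_1 - 2·X_2 + 5).
X_2 = -X_1 - 5  [with X_1=-1]  = -4
X_5 = max(X_4, X_2) - 5  [with X_4=-3, X_2=-4]  = -8

-8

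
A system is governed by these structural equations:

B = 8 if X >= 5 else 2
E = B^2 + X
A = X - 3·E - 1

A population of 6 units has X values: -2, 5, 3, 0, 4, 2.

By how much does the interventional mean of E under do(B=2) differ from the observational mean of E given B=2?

0.6

do(B=2) breaks B's dependence on X. With B=2 fixed, E across the units is 2, 9, 7, 4, 8, 6, mean 6.
Conditioning on B=2 selects the 5 unit(s) with X ∈ {-2, 3, 0, 4, 2}. Their E values: 2, 7, 4, 8, 6. Mean = 5.4.
Difference = 6 − 5.4 = 0.6.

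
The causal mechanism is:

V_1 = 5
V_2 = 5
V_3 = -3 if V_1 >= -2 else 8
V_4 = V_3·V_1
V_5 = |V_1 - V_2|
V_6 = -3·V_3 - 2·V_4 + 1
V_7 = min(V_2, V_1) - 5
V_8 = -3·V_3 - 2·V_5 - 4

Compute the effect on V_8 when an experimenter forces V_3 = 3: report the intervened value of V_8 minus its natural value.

-18

The intervention breaks the incoming arrows to V_3: V_3 = -3 if V_1 >= -2 else 8 no longer applies, and V_3 = 3.
V_5 = |V_1 - V_2|  [with V_1=5, V_2=5]  = 0
V_8 = -3·V_3 - 2·V_5 - 4  [with V_3=3, V_5=0]  = -13
Without intervention: V_3 = -3 if V_1 >= -2 else 8  [with V_1=5]  = -3; V_5 = |V_1 - V_2|  [with V_1=5, V_2=5]  = 0; V_8 = -3·V_3 - 2·V_5 - 4  [with V_3=-3, V_5=0]  = 5.
Change = -13 − 5 = -18.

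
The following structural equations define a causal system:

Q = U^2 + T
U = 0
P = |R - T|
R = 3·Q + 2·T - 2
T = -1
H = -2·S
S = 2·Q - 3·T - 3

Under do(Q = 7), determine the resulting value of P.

18

The intervention breaks the incoming arrows to Q: Q = U^2 + T no longer applies, and Q = 7.
R = 3·Q + 2·T - 2  [with Q=7, T=-1]  = 17
P = |R - T|  [with R=17, T=-1]  = 18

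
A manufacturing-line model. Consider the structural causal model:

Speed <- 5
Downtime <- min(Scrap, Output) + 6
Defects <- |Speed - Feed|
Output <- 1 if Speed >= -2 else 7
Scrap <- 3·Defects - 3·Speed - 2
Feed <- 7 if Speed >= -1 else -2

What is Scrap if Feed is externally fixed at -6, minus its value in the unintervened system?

Under do(Feed=-6), the mechanism Feed <- 7 if Speed >= -1 else -2 is discarded; Feed is fixed at -6.
Defects = |Speed - Feed|  [with Speed=5, Feed=-6]  = 11
Scrap = 3·Defects - 3·Speed - 2  [with Defects=11, Speed=5]  = 16
Without intervention: Feed = 7 if Speed >= -1 else -2  [with Speed=5]  = 7; Defects = |Speed - Feed|  [with Speed=5, Feed=7]  = 2; Scrap = 3·Defects - 3·Speed - 2  [with Defects=2, Speed=5]  = -11.
Change = 16 − (-11) = 27.

27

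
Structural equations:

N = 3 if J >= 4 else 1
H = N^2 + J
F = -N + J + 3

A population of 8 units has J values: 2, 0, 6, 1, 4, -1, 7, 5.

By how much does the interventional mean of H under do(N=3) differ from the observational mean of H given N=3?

-2.5

do(N=3) breaks N's dependence on J. With N=3 fixed, H across the units is 11, 9, 15, 10, 13, 8, 16, 14, mean 12.
Conditioning on N=3 selects the 4 unit(s) with J ∈ {6, 4, 7, 5}. Their H values: 15, 13, 16, 14. Mean = 14.5.
Difference = 12 − 14.5 = -2.5.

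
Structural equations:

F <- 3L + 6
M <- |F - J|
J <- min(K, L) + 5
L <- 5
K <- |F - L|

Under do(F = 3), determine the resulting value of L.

Under do(F=3), the mechanism F <- 3L + 6 is discarded; F is fixed at 3.
L is not downstream of the intervention, so its value is determined by the original equations.

5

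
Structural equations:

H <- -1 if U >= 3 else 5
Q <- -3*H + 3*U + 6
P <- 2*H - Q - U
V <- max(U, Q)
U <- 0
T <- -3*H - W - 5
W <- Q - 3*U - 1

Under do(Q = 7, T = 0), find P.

The joint intervention fixes Q = 7, T = 0, removing each variable's own equation.
H = -1 if U >= 3 else 5  [with U=0]  = 5
P = 2*H - Q - U  [with H=5, Q=7, U=0]  = 3

3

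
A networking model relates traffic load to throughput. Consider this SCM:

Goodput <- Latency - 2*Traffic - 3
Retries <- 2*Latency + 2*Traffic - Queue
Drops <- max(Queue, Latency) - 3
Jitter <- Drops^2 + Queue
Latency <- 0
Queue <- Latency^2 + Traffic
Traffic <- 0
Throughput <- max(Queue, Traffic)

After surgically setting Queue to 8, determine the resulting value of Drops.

5

The intervention breaks the incoming arrows to Queue: Queue <- Latency^2 + Traffic no longer applies, and Queue = 8.
Drops = max(Queue, Latency) - 3  [with Queue=8, Latency=0]  = 5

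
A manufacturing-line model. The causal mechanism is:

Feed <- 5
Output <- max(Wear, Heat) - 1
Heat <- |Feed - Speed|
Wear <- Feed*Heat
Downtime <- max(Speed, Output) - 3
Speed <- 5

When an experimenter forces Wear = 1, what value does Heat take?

0

Under do(Wear=1), the mechanism Wear <- Feed*Heat is discarded; Wear is fixed at 1.
Since Heat is not a descendant of the intervened variable, it is unaffected.
Heat = |Feed - Speed|  [with Feed=5, Speed=5]  = 0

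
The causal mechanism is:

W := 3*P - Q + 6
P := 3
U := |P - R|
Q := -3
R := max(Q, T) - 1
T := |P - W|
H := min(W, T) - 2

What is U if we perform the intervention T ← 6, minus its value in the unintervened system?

-9

The intervention breaks the incoming arrows to T: T := |P - W| no longer applies, and T = 6.
R = max(Q, T) - 1  [with Q=-3, T=6]  = 5
U = |P - R|  [with P=3, R=5]  = 2
Without intervention: W = 3*P - Q + 6  [with P=3, Q=-3]  = 18; T = |P - W|  [with P=3, W=18]  = 15; R = max(Q, T) - 1  [with Q=-3, T=15]  = 14; U = |P - R|  [with P=3, R=14]  = 11.
Change = 2 − 11 = -9.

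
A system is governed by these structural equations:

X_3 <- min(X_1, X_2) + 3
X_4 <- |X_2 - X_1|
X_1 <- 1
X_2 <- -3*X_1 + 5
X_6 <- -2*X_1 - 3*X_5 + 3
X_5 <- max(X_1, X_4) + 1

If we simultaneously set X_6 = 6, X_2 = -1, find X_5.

The joint intervention fixes X_6 = 6, X_2 = -1, removing each variable's own equation.
X_4 = |X_2 - X_1|  [with X_2=-1, X_1=1]  = 2
X_5 = max(X_1, X_4) + 1  [with X_1=1, X_4=2]  = 3

3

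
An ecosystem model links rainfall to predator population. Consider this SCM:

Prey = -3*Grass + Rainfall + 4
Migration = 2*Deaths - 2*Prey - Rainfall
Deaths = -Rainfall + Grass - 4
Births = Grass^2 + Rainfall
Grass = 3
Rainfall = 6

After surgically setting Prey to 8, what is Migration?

-36

The intervention breaks the incoming arrows to Prey: Prey = -3*Grass + Rainfall + 4 no longer applies, and Prey = 8.
Deaths = -Rainfall + Grass - 4  [with Rainfall=6, Grass=3]  = -7
Migration = 2*Deaths - 2*Prey - Rainfall  [with Deaths=-7, Prey=8, Rainfall=6]  = -36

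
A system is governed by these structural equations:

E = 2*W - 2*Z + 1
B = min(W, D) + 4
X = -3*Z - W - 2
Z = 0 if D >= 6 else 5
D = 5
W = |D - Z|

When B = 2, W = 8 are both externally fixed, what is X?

-25

Under do(B = 2, W = 8), each intervened variable's structural equation is replaced by its fixed value.
Z = 0 if D >= 6 else 5  [with D=5]  = 5
X = -3*Z - W - 2  [with Z=5, W=8]  = -25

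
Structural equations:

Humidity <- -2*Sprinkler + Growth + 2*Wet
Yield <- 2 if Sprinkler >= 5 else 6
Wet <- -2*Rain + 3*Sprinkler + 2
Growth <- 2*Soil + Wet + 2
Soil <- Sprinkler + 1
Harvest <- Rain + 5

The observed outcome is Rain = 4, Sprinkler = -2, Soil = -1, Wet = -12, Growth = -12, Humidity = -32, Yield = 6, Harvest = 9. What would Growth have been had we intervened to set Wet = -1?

Intervening sets Wet = -1 and removes its equation (Wet <- -2*Rain + 3*Sprinkler + 2).
Soil = Sprinkler + 1  [with Sprinkler=-2]  = -1
Growth = 2*Soil + Wet + 2  [with Soil=-1, Wet=-1]  = -1

-1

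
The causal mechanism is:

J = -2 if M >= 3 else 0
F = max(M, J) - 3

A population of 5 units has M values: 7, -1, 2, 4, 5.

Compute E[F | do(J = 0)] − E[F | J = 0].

2.6

The intervention sets J=0 in all 5 units regardless of M. Recomputing F per unit gives 4, -3, -1, 1, 2; average 0.6.
Conditioning on J=0 selects the 2 unit(s) with M ∈ {-1, 2}. Their F values: -3, -1. Mean = -2.
Difference = 0.6 − (-2) = 2.6.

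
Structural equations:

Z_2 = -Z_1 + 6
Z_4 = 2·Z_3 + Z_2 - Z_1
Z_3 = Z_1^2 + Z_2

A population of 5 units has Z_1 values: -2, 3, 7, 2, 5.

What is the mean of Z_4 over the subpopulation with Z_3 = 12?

29

Conditioning on Z_3=12 selects the 2 unit(s) with Z_1 ∈ {-2, 3}. Their Z_4 values: 34, 24. Mean = 29.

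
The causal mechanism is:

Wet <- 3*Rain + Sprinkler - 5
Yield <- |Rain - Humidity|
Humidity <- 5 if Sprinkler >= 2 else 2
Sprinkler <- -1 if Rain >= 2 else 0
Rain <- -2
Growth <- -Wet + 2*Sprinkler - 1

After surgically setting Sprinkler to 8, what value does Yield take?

Under do(Sprinkler=8), the mechanism Sprinkler <- -1 if Rain >= 2 else 0 is discarded; Sprinkler is fixed at 8.
Humidity = 5 if Sprinkler >= 2 else 2  [with Sprinkler=8]  = 5
Yield = |Rain - Humidity|  [with Rain=-2, Humidity=5]  = 7

7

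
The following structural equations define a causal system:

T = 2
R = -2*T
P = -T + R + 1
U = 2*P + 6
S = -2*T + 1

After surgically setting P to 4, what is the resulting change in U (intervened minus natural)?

The intervention breaks the incoming arrows to P: P = -T + R + 1 no longer applies, and P = 4.
U = 2*P + 6  [with P=4]  = 14
Without intervention: R = -2*T  [with T=2]  = -4; P = -T + R + 1  [with T=2, R=-4]  = -5; U = 2*P + 6  [with P=-5]  = -4.
Change = 14 − (-4) = 18.

18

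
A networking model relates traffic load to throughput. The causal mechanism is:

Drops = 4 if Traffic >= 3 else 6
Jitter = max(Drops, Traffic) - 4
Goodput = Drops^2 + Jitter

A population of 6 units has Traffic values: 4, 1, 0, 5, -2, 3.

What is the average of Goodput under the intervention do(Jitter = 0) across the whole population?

The intervention sets Jitter=0 in all 6 units regardless of Traffic. Recomputing Goodput per unit gives 16, 36, 36, 16, 36, 16; average 26.

26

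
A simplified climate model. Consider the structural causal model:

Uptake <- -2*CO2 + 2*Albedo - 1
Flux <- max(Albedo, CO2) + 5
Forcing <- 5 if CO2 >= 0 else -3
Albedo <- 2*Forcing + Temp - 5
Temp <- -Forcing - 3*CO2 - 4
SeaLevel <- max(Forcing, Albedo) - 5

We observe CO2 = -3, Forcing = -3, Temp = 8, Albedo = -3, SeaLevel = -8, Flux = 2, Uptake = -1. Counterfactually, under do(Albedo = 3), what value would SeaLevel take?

-2

Intervening sets Albedo = 3 and removes its equation (Albedo <- 2*Forcing + Temp - 5).
Forcing = 5 if CO2 >= 0 else -3  [with CO2=-3]  = -3
SeaLevel = max(Forcing, Albedo) - 5  [with Forcing=-3, Albedo=3]  = -2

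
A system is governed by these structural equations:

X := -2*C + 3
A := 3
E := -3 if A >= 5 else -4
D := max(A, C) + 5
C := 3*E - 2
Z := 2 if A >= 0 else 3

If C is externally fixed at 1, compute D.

8

The intervention breaks the incoming arrows to C: C := 3*E - 2 no longer applies, and C = 1.
D = max(A, C) + 5  [with A=3, C=1]  = 8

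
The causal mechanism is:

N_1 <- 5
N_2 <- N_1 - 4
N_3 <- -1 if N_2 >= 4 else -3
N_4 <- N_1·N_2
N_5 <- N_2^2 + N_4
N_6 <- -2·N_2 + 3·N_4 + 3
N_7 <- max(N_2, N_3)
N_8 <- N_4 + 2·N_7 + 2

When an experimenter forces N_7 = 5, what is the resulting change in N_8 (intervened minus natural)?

8

do(N_7=5) replaces the equation N_7 <- max(N_2, N_3) with the constant N_7 = 5.
N_2 = N_1 - 4  [with N_1=5]  = 1
N_4 = N_1·N_2  [with N_1=5, N_2=1]  = 5
N_8 = N_4 + 2·N_7 + 2  [with N_4=5, N_7=5]  = 17
Without intervention: N_2 = N_1 - 4  [with N_1=5]  = 1; N_3 = -1 if N_2 >= 4 else -3  [with N_2=1]  = -3; N_4 = N_1·N_2  [with N_1=5, N_2=1]  = 5; N_7 = max(N_2, N_3)  [with N_2=1, N_3=-3]  = 1; N_8 = N_4 + 2·N_7 + 2  [with N_4=5, N_7=1]  = 9.
Change = 17 − 9 = 8.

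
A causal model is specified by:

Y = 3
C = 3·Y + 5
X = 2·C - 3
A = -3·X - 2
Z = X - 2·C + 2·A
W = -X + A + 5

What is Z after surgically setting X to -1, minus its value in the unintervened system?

do(X=-1) replaces the equation X = 2·C - 3 with the constant X = -1.
C = 3·Y + 5  [with Y=3]  = 14
A = -3·X - 2  [with X=-1]  = 1
Z = X - 2·C + 2·A  [with X=-1, C=14, A=1]  = -27
Without intervention: C = 3·Y + 5  [with Y=3]  = 14; X = 2·C - 3  [with C=14]  = 25; A = -3·X - 2  [with X=25]  = -77; Z = X - 2·C + 2·A  [with X=25, C=14, A=-77]  = -157.
Change = -27 − (-157) = 130.

130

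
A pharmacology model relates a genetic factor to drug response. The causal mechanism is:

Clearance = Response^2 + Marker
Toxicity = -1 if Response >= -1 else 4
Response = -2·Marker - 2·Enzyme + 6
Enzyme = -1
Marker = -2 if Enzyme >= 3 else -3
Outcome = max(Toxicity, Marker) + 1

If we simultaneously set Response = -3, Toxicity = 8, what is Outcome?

Setting Response = -3, Toxicity = 8 by intervention discards those variables' equations.
Marker = -2 if Enzyme >= 3 else -3  [with Enzyme=-1]  = -3
Outcome = max(Toxicity, Marker) + 1  [with Toxicity=8, Marker=-3]  = 9

9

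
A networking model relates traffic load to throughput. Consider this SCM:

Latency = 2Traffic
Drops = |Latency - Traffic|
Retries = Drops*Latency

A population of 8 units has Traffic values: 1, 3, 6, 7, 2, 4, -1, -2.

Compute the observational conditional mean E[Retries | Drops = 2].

E[Retries|Drops=2] averages over only the 2 units with Drops=2 (Traffic = 2, -2): Retries = 8, -8, mean 0.

0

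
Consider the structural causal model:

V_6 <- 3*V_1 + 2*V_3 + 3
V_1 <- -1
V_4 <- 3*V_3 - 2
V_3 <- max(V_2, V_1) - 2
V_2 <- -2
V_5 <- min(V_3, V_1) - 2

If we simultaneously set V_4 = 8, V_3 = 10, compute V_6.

20

The joint intervention fixes V_4 = 8, V_3 = 10, removing each variable's own equation.
V_6 = 3*V_1 + 2*V_3 + 3  [with V_1=-1, V_3=10]  = 20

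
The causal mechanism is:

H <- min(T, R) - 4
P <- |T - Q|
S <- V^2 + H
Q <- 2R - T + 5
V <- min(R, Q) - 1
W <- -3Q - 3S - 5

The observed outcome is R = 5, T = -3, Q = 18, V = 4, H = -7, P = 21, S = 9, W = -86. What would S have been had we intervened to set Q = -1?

-3

The intervention breaks the incoming arrows to Q: Q <- 2R - T + 5 no longer applies, and Q = -1.
V = min(R, Q) - 1  [with R=5, Q=-1]  = -2
H = min(T, R) - 4  [with T=-3, R=5]  = -7
S = V^2 + H  [with V=-2, H=-7]  = -3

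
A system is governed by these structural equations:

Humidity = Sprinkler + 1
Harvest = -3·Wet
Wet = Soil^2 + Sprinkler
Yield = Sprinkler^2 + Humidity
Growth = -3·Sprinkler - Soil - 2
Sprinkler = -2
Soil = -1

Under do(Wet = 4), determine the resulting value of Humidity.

do(Wet=4) replaces the equation Wet = Soil^2 + Sprinkler with the constant Wet = 4.
Humidity is not downstream of the intervention, so its value is determined by the original equations.
Humidity = Sprinkler + 1  [with Sprinkler=-2]  = -1

-1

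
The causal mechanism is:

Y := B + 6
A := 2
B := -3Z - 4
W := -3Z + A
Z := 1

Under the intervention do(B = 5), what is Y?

11

Intervening sets B = 5 and removes its equation (B := -3Z - 4).
Y = B + 6  [with B=5]  = 11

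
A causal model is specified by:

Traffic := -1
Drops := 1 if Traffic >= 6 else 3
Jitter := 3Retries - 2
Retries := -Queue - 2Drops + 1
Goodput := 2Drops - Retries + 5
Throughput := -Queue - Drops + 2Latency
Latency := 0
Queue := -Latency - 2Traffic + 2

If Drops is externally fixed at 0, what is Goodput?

8

do(Drops=0) replaces the equation Drops := 1 if Traffic >= 6 else 3 with the constant Drops = 0.
Queue = -Latency - 2Traffic + 2  [with Latency=0, Traffic=-1]  = 4
Retries = -Queue - 2Drops + 1  [with Queue=4, Drops=0]  = -3
Goodput = 2Drops - Retries + 5  [with Drops=0, Retries=-3]  = 8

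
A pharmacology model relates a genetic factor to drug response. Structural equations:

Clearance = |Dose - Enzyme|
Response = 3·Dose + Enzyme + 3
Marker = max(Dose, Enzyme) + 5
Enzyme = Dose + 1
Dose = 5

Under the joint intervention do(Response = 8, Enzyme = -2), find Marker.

Setting Response = 8, Enzyme = -2 by intervention discards those variables' equations.
Marker = max(Dose, Enzyme) + 5  [with Dose=5, Enzyme=-2]  = 10

10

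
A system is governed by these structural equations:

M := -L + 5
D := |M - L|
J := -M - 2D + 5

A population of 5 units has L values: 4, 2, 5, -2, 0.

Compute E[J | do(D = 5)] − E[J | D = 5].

do(D=5) breaks D's dependence on L. With D=5 fixed, J across the units is -6, -8, -5, -12, -10, mean -8.2.
Observing D=5 restricts to units where D's equation naturally yields 5: L ∈ {5, 0}. In that subpopulation J = -5, -10, mean -7.5.
Difference = -8.2 − (-7.5) = -0.7.

-0.7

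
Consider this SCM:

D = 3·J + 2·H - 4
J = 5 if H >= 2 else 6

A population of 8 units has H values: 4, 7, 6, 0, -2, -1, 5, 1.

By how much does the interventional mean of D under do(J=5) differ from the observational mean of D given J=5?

-6

Every unit gets J=5 under the intervention. D values become 19, 25, 23, 11, 7, 9, 21, 13; E[D|do(J=5)] = 16.
Observing J=5 restricts to units where J's equation naturally yields 5: H ∈ {4, 7, 6, 5}. In that subpopulation D = 19, 25, 23, 21, mean 22.
Difference = 16 − 22 = -6.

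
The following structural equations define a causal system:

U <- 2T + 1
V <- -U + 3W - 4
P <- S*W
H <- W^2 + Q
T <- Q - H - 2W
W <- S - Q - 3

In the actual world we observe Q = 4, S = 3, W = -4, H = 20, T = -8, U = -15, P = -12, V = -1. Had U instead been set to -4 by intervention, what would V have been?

-12

Intervening sets U = -4 and removes its equation (U <- 2T + 1).
W = S - Q - 3  [with S=3, Q=4]  = -4
V = -U + 3W - 4  [with U=-4, W=-4]  = -12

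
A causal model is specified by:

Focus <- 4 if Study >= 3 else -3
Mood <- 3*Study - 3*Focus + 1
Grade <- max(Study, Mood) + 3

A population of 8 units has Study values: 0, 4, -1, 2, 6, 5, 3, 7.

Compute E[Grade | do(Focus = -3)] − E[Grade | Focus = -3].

8.75

Every unit gets Focus=-3 under the intervention. Grade values become 13, 25, 10, 19, 31, 28, 22, 34; E[Grade|do(Focus=-3)] = 22.75.
Observing Focus=-3 restricts to units where Focus's equation naturally yields -3: Study ∈ {0, -1, 2}. In that subpopulation Grade = 13, 10, 19, mean 14.
Difference = 22.75 − 14 = 8.75.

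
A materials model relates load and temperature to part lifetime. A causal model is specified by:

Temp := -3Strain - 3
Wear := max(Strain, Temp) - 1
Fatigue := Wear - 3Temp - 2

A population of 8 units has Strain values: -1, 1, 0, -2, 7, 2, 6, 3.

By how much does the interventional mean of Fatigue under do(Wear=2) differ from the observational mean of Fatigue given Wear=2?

13.5

Under do(Wear=2), Wear's equation is replaced by Wear=2 for every unit. Per-unit Fatigue: 0, 18, 9, -9, 72, 27, 63, 36. Mean = 27.
Conditioning on Wear=2 selects the 2 unit(s) with Strain ∈ {-2, 3}. Their Fatigue values: -9, 36. Mean = 13.5.
Difference = 27 − 13.5 = 13.5.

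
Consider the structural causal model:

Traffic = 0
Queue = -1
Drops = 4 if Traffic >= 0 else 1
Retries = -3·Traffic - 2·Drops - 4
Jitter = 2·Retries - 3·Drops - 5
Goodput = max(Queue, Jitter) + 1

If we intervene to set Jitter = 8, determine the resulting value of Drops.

do(Jitter=8) replaces the equation Jitter = 2·Retries - 3·Drops - 5 with the constant Jitter = 8.
Drops is not downstream of the intervention, so its value is determined by the original equations.
Drops = 4 if Traffic >= 0 else 1  [with Traffic=0]  = 4

4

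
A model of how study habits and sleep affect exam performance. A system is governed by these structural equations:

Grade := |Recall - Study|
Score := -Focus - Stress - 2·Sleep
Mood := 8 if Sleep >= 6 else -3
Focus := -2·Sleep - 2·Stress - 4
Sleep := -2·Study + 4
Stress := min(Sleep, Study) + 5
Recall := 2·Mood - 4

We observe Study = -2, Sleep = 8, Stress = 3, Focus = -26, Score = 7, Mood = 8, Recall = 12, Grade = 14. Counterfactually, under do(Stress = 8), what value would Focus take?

-36

The intervention breaks the incoming arrows to Stress: Stress := min(Sleep, Study) + 5 no longer applies, and Stress = 8.
Sleep = -2·Study + 4  [with Study=-2]  = 8
Focus = -2·Sleep - 2·Stress - 4  [with Sleep=8, Stress=8]  = -36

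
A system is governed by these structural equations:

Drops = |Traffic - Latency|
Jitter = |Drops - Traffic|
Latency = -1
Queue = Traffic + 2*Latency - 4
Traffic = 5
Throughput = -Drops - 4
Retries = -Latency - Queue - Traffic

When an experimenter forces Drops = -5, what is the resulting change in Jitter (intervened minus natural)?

9

Under do(Drops=-5), the mechanism Drops = |Traffic - Latency| is discarded; Drops is fixed at -5.
Jitter = |Drops - Traffic|  [with Drops=-5, Traffic=5]  = 10
Without intervention: Drops = |Traffic - Latency|  [with Traffic=5, Latency=-1]  = 6; Jitter = |Drops - Traffic|  [with Drops=6, Traffic=5]  = 1.
Change = 10 − 1 = 9.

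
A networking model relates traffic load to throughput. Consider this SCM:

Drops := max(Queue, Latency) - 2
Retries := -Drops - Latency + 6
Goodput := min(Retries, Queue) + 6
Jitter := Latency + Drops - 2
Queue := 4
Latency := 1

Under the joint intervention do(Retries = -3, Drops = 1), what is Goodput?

3

The joint intervention fixes Retries = -3, Drops = 1, removing each variable's own equation.
Goodput = min(Retries, Queue) + 6  [with Retries=-3, Queue=4]  = 3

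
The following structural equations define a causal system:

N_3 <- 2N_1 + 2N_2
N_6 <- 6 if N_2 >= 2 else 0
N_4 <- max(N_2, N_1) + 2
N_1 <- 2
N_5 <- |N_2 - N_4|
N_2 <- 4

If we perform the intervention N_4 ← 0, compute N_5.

4

Intervening sets N_4 = 0 and removes its equation (N_4 <- max(N_2, N_1) + 2).
N_5 = |N_2 - N_4|  [with N_2=4, N_4=0]  = 4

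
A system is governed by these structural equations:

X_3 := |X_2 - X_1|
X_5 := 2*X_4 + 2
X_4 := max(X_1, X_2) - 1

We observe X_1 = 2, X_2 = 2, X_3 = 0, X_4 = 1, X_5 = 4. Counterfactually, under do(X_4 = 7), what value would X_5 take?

16

Intervening sets X_4 = 7 and removes its equation (X_4 := max(X_1, X_2) - 1).
X_5 = 2*X_4 + 2  [with X_4=7]  = 16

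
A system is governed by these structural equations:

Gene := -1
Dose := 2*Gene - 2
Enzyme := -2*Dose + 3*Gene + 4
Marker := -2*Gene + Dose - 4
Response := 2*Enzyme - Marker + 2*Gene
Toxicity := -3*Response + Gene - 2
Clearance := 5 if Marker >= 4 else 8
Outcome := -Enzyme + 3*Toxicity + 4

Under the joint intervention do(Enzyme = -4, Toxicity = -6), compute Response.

-4

The joint intervention fixes Enzyme = -4, Toxicity = -6, removing each variable's own equation.
Dose = 2*Gene - 2  [with Gene=-1]  = -4
Marker = -2*Gene + Dose - 4  [with Gene=-1, Dose=-4]  = -6
Response = 2*Enzyme - Marker + 2*Gene  [with Enzyme=-4, Marker=-6, Gene=-1]  = -4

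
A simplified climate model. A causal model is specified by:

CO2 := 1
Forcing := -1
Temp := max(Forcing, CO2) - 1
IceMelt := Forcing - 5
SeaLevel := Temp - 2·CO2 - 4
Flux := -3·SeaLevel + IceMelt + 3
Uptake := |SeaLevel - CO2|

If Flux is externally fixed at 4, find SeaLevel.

-6

do(Flux=4) replaces the equation Flux := -3·SeaLevel + IceMelt + 3 with the constant Flux = 4.
Since SeaLevel is not a descendant of the intervened variable, it is unaffected.
Temp = max(Forcing, CO2) - 1  [with Forcing=-1, CO2=1]  = 0
SeaLevel = Temp - 2·CO2 - 4  [with Temp=0, CO2=1]  = -6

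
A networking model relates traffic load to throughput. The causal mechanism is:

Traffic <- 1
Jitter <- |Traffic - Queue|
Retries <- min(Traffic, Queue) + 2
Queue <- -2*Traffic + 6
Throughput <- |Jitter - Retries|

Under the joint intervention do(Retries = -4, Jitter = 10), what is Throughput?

14

Setting Retries = -4, Jitter = 10 by intervention discards those variables' equations.
Throughput = |Jitter - Retries|  [with Jitter=10, Retries=-4]  = 14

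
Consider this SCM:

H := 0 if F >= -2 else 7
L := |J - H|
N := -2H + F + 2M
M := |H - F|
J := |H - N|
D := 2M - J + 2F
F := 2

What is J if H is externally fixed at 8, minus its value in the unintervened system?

4

do(H=8) replaces the equation H := 0 if F >= -2 else 7 with the constant H = 8.
M = |H - F|  [with H=8, F=2]  = 6
N = -2H + F + 2M  [with H=8, F=2, M=6]  = -2
J = |H - N|  [with H=8, N=-2]  = 10
Without intervention: H = 0 if F >= -2 else 7  [with F=2]  = 0; M = |H - F|  [with H=0, F=2]  = 2; N = -2H + F + 2M  [with H=0, F=2, M=2]  = 6; J = |H - N|  [with H=0, N=6]  = 6.
Change = 10 − 6 = 4.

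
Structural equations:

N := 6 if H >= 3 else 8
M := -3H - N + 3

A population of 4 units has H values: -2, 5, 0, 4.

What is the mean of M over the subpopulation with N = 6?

Observing N=6 restricts to units where N's equation naturally yields 6: H ∈ {5, 4}. In that subpopulation M = -18, -15, mean -16.5.

-16.5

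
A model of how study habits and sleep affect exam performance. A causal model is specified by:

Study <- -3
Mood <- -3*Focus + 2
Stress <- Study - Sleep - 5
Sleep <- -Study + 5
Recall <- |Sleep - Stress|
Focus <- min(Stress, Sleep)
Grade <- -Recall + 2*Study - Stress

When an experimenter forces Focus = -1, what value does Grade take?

-14

The intervention breaks the incoming arrows to Focus: Focus <- min(Stress, Sleep) no longer applies, and Focus = -1.
No directed path runs from Focus to Grade, so Grade keeps its natural value.
Sleep = -Study + 5  [with Study=-3]  = 8
Stress = Study - Sleep - 5  [with Study=-3, Sleep=8]  = -16
Recall = |Sleep - Stress|  [with Sleep=8, Stress=-16]  = 24
Grade = -Recall + 2*Study - Stress  [with Recall=24, Study=-3, Stress=-16]  = -14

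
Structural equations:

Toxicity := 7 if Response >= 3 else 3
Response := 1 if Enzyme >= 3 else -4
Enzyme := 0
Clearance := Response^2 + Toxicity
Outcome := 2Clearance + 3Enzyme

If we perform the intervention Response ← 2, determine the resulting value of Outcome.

do(Response=2) replaces the equation Response := 1 if Enzyme >= 3 else -4 with the constant Response = 2.
Toxicity = 7 if Response >= 3 else 3  [with Response=2]  = 3
Clearance = Response^2 + Toxicity  [with Response=2, Toxicity=3]  = 7
Outcome = 2Clearance + 3Enzyme  [with Clearance=7, Enzyme=0]  = 14

14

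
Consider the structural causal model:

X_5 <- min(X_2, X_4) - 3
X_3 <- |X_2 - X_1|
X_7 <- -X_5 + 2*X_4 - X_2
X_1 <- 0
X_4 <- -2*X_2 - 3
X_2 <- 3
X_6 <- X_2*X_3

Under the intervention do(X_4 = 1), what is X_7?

The intervention breaks the incoming arrows to X_4: X_4 <- -2*X_2 - 3 no longer applies, and X_4 = 1.
X_5 = min(X_2, X_4) - 3  [with X_2=3, X_4=1]  = -2
X_7 = -X_5 + 2*X_4 - X_2  [with X_5=-2, X_4=1, X_2=3]  = 1

1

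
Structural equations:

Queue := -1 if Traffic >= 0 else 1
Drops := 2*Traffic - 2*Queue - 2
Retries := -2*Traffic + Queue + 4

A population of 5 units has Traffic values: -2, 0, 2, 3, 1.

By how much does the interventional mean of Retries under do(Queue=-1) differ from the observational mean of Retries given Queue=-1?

Every unit gets Queue=-1 under the intervention. Retries values become 7, 3, -1, -3, 1; E[Retries|do(Queue=-1)] = 1.4.
Observing Queue=-1 restricts to units where Queue's equation naturally yields -1: Traffic ∈ {0, 2, 3, 1}. In that subpopulation Retries = 3, -1, -3, 1, mean 0.
Difference = 1.4 − 0 = 1.4.

1.4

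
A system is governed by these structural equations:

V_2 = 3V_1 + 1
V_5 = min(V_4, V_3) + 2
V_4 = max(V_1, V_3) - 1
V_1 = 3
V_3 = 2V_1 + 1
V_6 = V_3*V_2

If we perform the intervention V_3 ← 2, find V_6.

The intervention breaks the incoming arrows to V_3: V_3 = 2V_1 + 1 no longer applies, and V_3 = 2.
V_2 = 3V_1 + 1  [with V_1=3]  = 10
V_6 = V_3*V_2  [with V_3=2, V_2=10]  = 20

20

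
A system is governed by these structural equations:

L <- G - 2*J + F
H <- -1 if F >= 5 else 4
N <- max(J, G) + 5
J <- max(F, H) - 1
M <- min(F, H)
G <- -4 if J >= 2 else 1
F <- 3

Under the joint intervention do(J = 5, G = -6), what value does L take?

-13

Under do(J = 5, G = -6), each intervened variable's structural equation is replaced by its fixed value.
L = G - 2*J + F  [with G=-6, J=5, F=3]  = -13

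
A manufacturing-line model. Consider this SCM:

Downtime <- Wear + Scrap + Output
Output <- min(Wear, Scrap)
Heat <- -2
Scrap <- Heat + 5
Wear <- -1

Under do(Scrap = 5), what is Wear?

Under do(Scrap=5), the mechanism Scrap <- Heat + 5 is discarded; Scrap is fixed at 5.
Since Wear is not a descendant of the intervened variable, it is unaffected.

-1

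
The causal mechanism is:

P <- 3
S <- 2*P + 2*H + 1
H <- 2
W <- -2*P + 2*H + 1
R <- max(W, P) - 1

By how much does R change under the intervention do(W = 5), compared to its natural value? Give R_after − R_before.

2

The intervention breaks the incoming arrows to W: W <- -2*P + 2*H + 1 no longer applies, and W = 5.
R = max(W, P) - 1  [with W=5, P=3]  = 4
Without intervention: W = -2*P + 2*H + 1  [with P=3, H=2]  = -1; R = max(W, P) - 1  [with W=-1, P=3]  = 2.
Change = 4 − 2 = 2.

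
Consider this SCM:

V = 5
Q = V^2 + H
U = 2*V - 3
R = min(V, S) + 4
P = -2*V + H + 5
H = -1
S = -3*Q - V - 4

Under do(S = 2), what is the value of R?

6

The intervention breaks the incoming arrows to S: S = -3*Q - V - 4 no longer applies, and S = 2.
R = min(V, S) + 4  [with V=5, S=2]  = 6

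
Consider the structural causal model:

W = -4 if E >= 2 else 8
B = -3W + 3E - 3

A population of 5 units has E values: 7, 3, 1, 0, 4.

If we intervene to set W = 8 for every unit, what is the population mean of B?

Under do(W=8), W's equation is replaced by W=8 for every unit. Per-unit B: -6, -18, -24, -27, -15. Mean = -18.

-18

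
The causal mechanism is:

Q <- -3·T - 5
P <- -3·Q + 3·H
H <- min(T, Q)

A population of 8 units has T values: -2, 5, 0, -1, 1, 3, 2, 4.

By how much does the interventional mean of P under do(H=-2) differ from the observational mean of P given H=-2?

27

The intervention sets H=-2 in all 8 units regardless of T. Recomputing P per unit gives -9, 54, 9, 0, 18, 36, 27, 45; average 22.5.
Observing H=-2 restricts to units where H's equation naturally yields -2: T ∈ {-2, -1}. In that subpopulation P = -9, 0, mean -4.5.
Difference = 22.5 − (-4.5) = 27.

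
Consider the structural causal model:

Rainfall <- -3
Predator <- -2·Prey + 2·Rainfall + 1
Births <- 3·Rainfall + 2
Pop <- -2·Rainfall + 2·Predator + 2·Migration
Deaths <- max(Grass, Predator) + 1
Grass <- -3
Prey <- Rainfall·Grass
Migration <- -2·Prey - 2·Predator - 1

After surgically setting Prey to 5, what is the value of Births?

-7

do(Prey=5) replaces the equation Prey <- Rainfall·Grass with the constant Prey = 5.
Births is not downstream of the intervention, so its value is determined by the original equations.
Births = 3·Rainfall + 2  [with Rainfall=-3]  = -7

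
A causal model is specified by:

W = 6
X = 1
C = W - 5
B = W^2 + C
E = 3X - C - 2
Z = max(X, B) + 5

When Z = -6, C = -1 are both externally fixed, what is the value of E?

2

Under do(Z = -6, C = -1), each intervened variable's structural equation is replaced by its fixed value.
E = 3X - C - 2  [with X=1, C=-1]  = 2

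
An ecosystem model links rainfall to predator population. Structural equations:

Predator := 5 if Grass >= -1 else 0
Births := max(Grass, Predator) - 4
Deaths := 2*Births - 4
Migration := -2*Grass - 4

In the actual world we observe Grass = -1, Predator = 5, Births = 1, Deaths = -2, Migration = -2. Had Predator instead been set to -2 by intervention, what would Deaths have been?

Under do(Predator=-2), the mechanism Predator := 5 if Grass >= -1 else 0 is discarded; Predator is fixed at -2.
Births = max(Grass, Predator) - 4  [with Grass=-1, Predator=-2]  = -5
Deaths = 2*Births - 4  [with Births=-5]  = -14

-14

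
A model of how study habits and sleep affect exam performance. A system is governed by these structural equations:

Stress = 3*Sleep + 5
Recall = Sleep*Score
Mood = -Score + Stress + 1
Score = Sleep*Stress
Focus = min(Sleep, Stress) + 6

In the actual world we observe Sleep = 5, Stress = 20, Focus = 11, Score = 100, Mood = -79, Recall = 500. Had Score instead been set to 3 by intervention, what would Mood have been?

18

Intervening sets Score = 3 and removes its equation (Score = Sleep*Stress).
Stress = 3*Sleep + 5  [with Sleep=5]  = 20
Mood = -Score + Stress + 1  [with Score=3, Stress=20]  = 18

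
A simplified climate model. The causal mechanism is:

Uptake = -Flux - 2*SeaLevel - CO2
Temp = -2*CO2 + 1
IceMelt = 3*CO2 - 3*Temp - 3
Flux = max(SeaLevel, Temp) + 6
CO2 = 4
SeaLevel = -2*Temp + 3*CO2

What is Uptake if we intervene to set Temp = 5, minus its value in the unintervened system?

Under do(Temp=5), the mechanism Temp = -2*CO2 + 1 is discarded; Temp is fixed at 5.
SeaLevel = -2*Temp + 3*CO2  [with Temp=5, CO2=4]  = 2
Flux = max(SeaLevel, Temp) + 6  [with SeaLevel=2, Temp=5]  = 11
Uptake = -Flux - 2*SeaLevel - CO2  [with Flux=11, SeaLevel=2, CO2=4]  = -19
Without intervention: Temp = -2*CO2 + 1  [with CO2=4]  = -7; SeaLevel = -2*Temp + 3*CO2  [with Temp=-7, CO2=4]  = 26; Flux = max(SeaLevel, Temp) + 6  [with SeaLevel=26, Temp=-7]  = 32; Uptake = -Flux - 2*SeaLevel - CO2  [with Flux=32, SeaLevel=26, CO2=4]  = -88.
Change = -19 − (-88) = 69.

69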